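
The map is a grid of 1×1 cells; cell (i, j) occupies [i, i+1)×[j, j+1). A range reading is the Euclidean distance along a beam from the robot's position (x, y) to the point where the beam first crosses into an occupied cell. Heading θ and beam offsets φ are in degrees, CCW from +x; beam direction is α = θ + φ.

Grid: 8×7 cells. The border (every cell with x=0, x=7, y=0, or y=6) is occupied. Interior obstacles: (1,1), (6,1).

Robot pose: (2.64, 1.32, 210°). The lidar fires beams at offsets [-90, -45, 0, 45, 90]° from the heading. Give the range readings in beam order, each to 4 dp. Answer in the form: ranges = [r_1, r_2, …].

ranges = [3.2800, 0.6626, 0.6400, 0.3313, 0.3695]

beam 1: φ=-90°, α=120°
  direction (-0.5000, 0.8660); cell (2,1); t to first gridline: x 1.2800, y 0.7852 (then +2.0000 / +1.1547)
    (2,2) via y @ 0.7852
    (1,2) via x @ 1.2800
    (1,3) via y @ 1.9399
    (1,4) via y @ 3.0946
    (0,4) via x @ 3.2800  # hit
  → r_1 = 3.2800
beam 2: φ=-45°, α=165°
  direction (-0.9659, 0.2588); cell (2,1); t to first gridline: x 0.6626, y 2.6273 (then +1.0353 / +3.8637)
    (1,1) via x @ 0.6626  # hit
  → r_2 = 0.6626
beam 3: φ=0°, α=210°
  direction (-0.8660, -0.5000); cell (2,1); t to first gridline: x 0.7390, y 0.6400 (then +1.1547 / +2.0000)
    (2,0) via y @ 0.6400  # hit
  → r_3 = 0.6400
beam 4: φ=45°, α=255°
  direction (-0.2588, -0.9659); cell (2,1); t to first gridline: x 2.4728, y 0.3313 (then +3.8637 / +1.0353)
    (2,0) via y @ 0.3313  # hit
  → r_4 = 0.3313
beam 5: φ=90°, α=300°
  direction (0.5000, -0.8660); cell (2,1); t to first gridline: x 0.7200, y 0.3695 (then +2.0000 / +1.1547)
    (2,0) via y @ 0.3695  # hit
  → r_5 = 0.3695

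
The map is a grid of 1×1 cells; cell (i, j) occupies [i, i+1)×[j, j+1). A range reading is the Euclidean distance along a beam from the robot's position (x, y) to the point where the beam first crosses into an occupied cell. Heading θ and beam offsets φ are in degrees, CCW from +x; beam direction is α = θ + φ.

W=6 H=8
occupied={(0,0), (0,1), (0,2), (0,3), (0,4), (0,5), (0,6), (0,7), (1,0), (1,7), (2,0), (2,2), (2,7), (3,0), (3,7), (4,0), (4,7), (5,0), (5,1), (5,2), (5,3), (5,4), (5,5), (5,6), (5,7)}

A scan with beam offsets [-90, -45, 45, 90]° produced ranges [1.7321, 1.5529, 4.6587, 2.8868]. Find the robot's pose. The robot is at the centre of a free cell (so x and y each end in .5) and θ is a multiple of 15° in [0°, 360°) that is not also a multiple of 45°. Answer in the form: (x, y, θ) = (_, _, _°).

(x, y, θ) = (2.5, 5.5, 240°)

Candidates: 23 free-cell centres × 16 headings = 368 poses. Raycast each; keep the one whose scan matches to 4 dp.
  (1.5, 1.5, 60°): beam 1 = 1.0000 ≠ 1.7321 ✗
  (4.5, 4.5, 105°): beam 1 = 0.5176 ≠ 1.7321 ✗
  (1.5, 5.5, 120°): beam 1 = 3.0000 ≠ 1.7321 ✗
  (1.5, 4.5, 150°): beam 1 = 2.8868 ≠ 1.7321 ✗
  (2.5, 1.5, 15°): beam 1 = 0.5176 ≠ 1.7321 ✗
  …
  (2.5, 5.5, 240°): r_1=1.7321, r_2=1.5529, r_3=4.6587, r_4=2.8868 — all match ✓
No second candidate reproduces the full scan.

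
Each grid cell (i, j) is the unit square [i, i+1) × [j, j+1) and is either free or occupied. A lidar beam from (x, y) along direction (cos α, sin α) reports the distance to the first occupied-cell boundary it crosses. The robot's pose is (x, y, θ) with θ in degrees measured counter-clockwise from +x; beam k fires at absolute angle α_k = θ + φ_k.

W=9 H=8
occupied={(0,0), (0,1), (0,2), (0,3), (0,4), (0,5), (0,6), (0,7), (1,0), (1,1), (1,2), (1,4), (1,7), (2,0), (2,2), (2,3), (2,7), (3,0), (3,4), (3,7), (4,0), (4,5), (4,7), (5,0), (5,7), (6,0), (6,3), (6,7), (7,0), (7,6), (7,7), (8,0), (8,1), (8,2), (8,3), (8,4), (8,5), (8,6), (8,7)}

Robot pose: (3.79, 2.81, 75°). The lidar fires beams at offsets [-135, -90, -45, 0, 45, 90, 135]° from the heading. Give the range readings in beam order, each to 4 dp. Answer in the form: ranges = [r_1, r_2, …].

ranges = [2.0900, 4.3585, 4.8613, 2.2673, 1.3741, 0.8179, 0.9122]

beam 1: φ=-135°, α=300°
  dir = (cos 300°, sin 300°) = (0.5000, -0.8660); from cell (3,2)
  next x-line at t=0.4200, next y-line at t=0.9353; Δt_x=2.0000, Δt_y=1.1547
    x: enter (4,2) at t=0.4200
    y: enter (4,1) at t=0.9353
    y: enter (4,0) at t=2.0900 ← occupied
  → r_1 = 2.0900
beam 2: φ=-90°, α=345°
  dir = (cos 345°, sin 345°) = (0.9659, -0.2588); from cell (3,2)
  next x-line at t=0.2174, next y-line at t=3.1296; Δt_x=1.0353, Δt_y=3.8637
    x: enter (4,2) at t=0.2174
    x: enter (5,2) at t=1.2527
    x: enter (6,2) at t=2.2880
    y: enter (6,1) at t=3.1296
    x: enter (7,1) at t=3.3232
    x: enter (8,1) at t=4.3585 ← occupied
  → r_2 = 4.3585
beam 3: φ=-45°, α=30°
  dir = (cos 30°, sin 30°) = (0.8660, 0.5000); from cell (3,2)
  next x-line at t=0.2425, next y-line at t=0.3800; Δt_x=1.1547, Δt_y=2.0000
    x: enter (4,2) at t=0.2425
    y: enter (4,3) at t=0.3800
    x: enter (5,3) at t=1.3972
    y: enter (5,4) at t=2.3800
    x: enter (6,4) at t=2.5519
    x: enter (7,4) at t=3.7066
    y: enter (7,5) at t=4.3800
    x: enter (8,5) at t=4.8613 ← occupied
  → r_3 = 4.8613
beam 4: φ=0°, α=75°
  dir = (cos 75°, sin 75°) = (0.2588, 0.9659); from cell (3,2)
  next x-line at t=0.8114, next y-line at t=0.1967; Δt_x=3.8637, Δt_y=1.0353
    y: enter (3,3) at t=0.1967
    x: enter (4,3) at t=0.8114
    y: enter (4,4) at t=1.2320
    y: enter (4,5) at t=2.2673 ← occupied
  → r_4 = 2.2673
beam 5: φ=45°, α=120°
  dir = (cos 120°, sin 120°) = (-0.5000, 0.8660); from cell (3,2)
  next x-line at t=1.5800, next y-line at t=0.2194; Δt_x=2.0000, Δt_y=1.1547
    y: enter (3,3) at t=0.2194
    y: enter (3,4) at t=1.3741 ← occupied
  → r_5 = 1.3741
beam 6: φ=90°, α=165°
  dir = (cos 165°, sin 165°) = (-0.9659, 0.2588); from cell (3,2)
  next x-line at t=0.8179, next y-line at t=0.7341; Δt_x=1.0353, Δt_y=3.8637
    y: enter (3,3) at t=0.7341
    x: enter (2,3) at t=0.8179 ← occupied
  → r_6 = 0.8179
beam 7: φ=135°, α=210°
  dir = (cos 210°, sin 210°) = (-0.8660, -0.5000); from cell (3,2)
  next x-line at t=0.9122, next y-line at t=1.6200; Δt_x=1.1547, Δt_y=2.0000
    x: enter (2,2) at t=0.9122 ← occupied
  → r_7 = 0.9122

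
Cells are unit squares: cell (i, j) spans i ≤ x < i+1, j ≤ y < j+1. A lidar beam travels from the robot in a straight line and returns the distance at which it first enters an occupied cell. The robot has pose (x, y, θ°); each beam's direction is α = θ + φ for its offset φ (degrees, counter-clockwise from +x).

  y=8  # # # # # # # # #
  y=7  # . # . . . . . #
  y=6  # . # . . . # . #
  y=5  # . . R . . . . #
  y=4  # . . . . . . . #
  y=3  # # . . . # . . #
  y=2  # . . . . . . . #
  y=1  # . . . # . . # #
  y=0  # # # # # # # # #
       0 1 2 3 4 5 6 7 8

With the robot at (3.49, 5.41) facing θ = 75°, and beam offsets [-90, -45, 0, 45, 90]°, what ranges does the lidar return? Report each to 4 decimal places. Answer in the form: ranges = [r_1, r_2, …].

beam 1: φ=-90°, α=345°
  dir = (cos 345°, sin 345°) = (0.9659, -0.2588); from cell (3,5)
  next x-line at t=0.5280, next y-line at t=1.5841; Δt_x=1.0353, Δt_y=3.8637
    x: enter (4,5) at t=0.5280
    x: enter (5,5) at t=1.5633
    y: enter (5,4) at t=1.5841
    x: enter (6,4) at t=2.5985
    x: enter (7,4) at t=3.6338
    x: enter (8,4) at t=4.6691 ← occupied
  → r_1 = 4.6691
beam 2: φ=-45°, α=30°
  dir = (cos 30°, sin 30°) = (0.8660, 0.5000); from cell (3,5)
  next x-line at t=0.5889, next y-line at t=1.1800; Δt_x=1.1547, Δt_y=2.0000
    x: enter (4,5) at t=0.5889
    y: enter (4,6) at t=1.1800
    x: enter (5,6) at t=1.7436
    x: enter (6,6) at t=2.8983 ← occupied
  → r_2 = 2.8983
beam 3: φ=0°, α=75°
  dir = (cos 75°, sin 75°) = (0.2588, 0.9659); from cell (3,5)
  next x-line at t=1.9705, next y-line at t=0.6108; Δt_x=3.8637, Δt_y=1.0353
    y: enter (3,6) at t=0.6108
    y: enter (3,7) at t=1.6461
    x: enter (4,7) at t=1.9705
    y: enter (4,8) at t=2.6814 ← occupied
  → r_3 = 2.6814
beam 4: φ=45°, α=120°
  dir = (cos 120°, sin 120°) = (-0.5000, 0.8660); from cell (3,5)
  next x-line at t=0.9800, next y-line at t=0.6813; Δt_x=2.0000, Δt_y=1.1547
    y: enter (3,6) at t=0.6813
    x: enter (2,6) at t=0.9800 ← occupied
  → r_4 = 0.9800
beam 5: φ=90°, α=165°
  dir = (cos 165°, sin 165°) = (-0.9659, 0.2588); from cell (3,5)
  next x-line at t=0.5073, next y-line at t=2.2796; Δt_x=1.0353, Δt_y=3.8637
    x: enter (2,5) at t=0.5073
    x: enter (1,5) at t=1.5426
    y: enter (1,6) at t=2.2796
    x: enter (0,6) at t=2.5778 ← occupied
  → r_5 = 2.5778

ranges = [4.6691, 2.8983, 2.6814, 0.9800, 2.5778]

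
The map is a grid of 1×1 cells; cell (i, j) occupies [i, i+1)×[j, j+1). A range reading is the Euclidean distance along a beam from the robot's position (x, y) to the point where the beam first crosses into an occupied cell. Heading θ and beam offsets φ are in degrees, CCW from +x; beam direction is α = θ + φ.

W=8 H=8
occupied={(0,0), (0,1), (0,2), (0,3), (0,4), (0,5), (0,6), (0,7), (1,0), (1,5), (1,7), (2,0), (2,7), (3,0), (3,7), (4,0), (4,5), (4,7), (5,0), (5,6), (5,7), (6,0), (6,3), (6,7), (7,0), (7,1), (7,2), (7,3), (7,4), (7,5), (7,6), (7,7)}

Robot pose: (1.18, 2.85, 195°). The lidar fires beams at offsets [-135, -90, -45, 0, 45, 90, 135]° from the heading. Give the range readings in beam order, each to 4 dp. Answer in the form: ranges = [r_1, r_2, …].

beam 1: φ=-135°, α=60°
  direction (0.5000, 0.8660); cell (1,2); t to first gridline: x 1.6400, y 0.1732 (then +2.0000 / +1.1547)
    (1,3) via y @ 0.1732
    (1,4) via y @ 1.3279
    (2,4) via x @ 1.6400
    (2,5) via y @ 2.4826
    (2,6) via y @ 3.6373
    (3,6) via x @ 3.6400
    (3,7) via y @ 4.7920  # hit
  → r_1 = 4.7920
beam 2: φ=-90°, α=105°
  direction (-0.2588, 0.9659); cell (1,2); t to first gridline: x 0.6955, y 0.1553 (then +3.8637 / +1.0353)
    (1,3) via y @ 0.1553
    (0,3) via x @ 0.6955  # hit
  → r_2 = 0.6955
beam 3: φ=-45°, α=150°
  direction (-0.8660, 0.5000); cell (1,2); t to first gridline: x 0.2078, y 0.3000 (then +1.1547 / +2.0000)
    (0,2) via x @ 0.2078  # hit
  → r_3 = 0.2078
beam 4: φ=0°, α=195°
  direction (-0.9659, -0.2588); cell (1,2); t to first gridline: x 0.1863, y 3.2841 (then +1.0353 / +3.8637)
    (0,2) via x @ 0.1863  # hit
  → r_4 = 0.1863
beam 5: φ=45°, α=240°
  direction (-0.5000, -0.8660); cell (1,2); t to first gridline: x 0.3600, y 0.9815 (then +2.0000 / +1.1547)
    (0,2) via x @ 0.3600  # hit
  → r_5 = 0.3600
beam 6: φ=90°, α=285°
  direction (0.2588, -0.9659); cell (1,2); t to first gridline: x 3.1682, y 0.8800 (then +3.8637 / +1.0353)
    (1,1) via y @ 0.8800
    (1,0) via y @ 1.9153  # hit
  → r_6 = 1.9153
beam 7: φ=135°, α=330°
  direction (0.8660, -0.5000); cell (1,2); t to first gridline: x 0.9469, y 1.7000 (then +1.1547 / +2.0000)
    (2,2) via x @ 0.9469
    (2,1) via y @ 1.7000
    (3,1) via x @ 2.1016
    (4,1) via x @ 3.2563
    (4,0) via y @ 3.7000  # hit
  → r_7 = 3.7000

ranges = [4.7920, 0.6955, 0.2078, 0.1863, 0.3600, 1.9153, 3.7000]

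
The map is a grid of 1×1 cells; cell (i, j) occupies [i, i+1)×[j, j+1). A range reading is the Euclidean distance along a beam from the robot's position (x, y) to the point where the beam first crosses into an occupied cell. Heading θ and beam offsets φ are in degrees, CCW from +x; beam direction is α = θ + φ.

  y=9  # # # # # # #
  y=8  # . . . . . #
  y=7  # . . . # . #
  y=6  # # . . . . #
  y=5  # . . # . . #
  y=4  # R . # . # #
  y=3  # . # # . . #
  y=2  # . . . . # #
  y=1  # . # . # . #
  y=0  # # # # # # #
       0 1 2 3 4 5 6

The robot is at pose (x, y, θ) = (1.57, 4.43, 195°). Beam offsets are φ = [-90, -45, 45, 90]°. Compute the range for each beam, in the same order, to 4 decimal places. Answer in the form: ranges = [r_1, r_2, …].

ranges = [1.6254, 0.6582, 1.1400, 2.5157]

beam 1: φ=-90°, α=105°
  dir = (cos 105°, sin 105°) = (-0.2588, 0.9659); from cell (1,4)
  next x-line at t=2.2023, next y-line at t=0.5901; Δt_x=3.8637, Δt_y=1.0353
    y: enter (1,5) at t=0.5901
    y: enter (1,6) at t=1.6254 ← occupied
  → r_1 = 1.6254
beam 2: φ=-45°, α=150°
  dir = (cos 150°, sin 150°) = (-0.8660, 0.5000); from cell (1,4)
  next x-line at t=0.6582, next y-line at t=1.1400; Δt_x=1.1547, Δt_y=2.0000
    x: enter (0,4) at t=0.6582 ← occupied
  → r_2 = 0.6582
beam 3: φ=45°, α=240°
  dir = (cos 240°, sin 240°) = (-0.5000, -0.8660); from cell (1,4)
  next x-line at t=1.1400, next y-line at t=0.4965; Δt_x=2.0000, Δt_y=1.1547
    y: enter (1,3) at t=0.4965
    x: enter (0,3) at t=1.1400 ← occupied
  → r_3 = 1.1400
beam 4: φ=90°, α=285°
  dir = (cos 285°, sin 285°) = (0.2588, -0.9659); from cell (1,4)
  next x-line at t=1.6614, next y-line at t=0.4452; Δt_x=3.8637, Δt_y=1.0353
    y: enter (1,3) at t=0.4452
    y: enter (1,2) at t=1.4804
    x: enter (2,2) at t=1.6614
    y: enter (2,1) at t=2.5157 ← occupied
  → r_4 = 2.5157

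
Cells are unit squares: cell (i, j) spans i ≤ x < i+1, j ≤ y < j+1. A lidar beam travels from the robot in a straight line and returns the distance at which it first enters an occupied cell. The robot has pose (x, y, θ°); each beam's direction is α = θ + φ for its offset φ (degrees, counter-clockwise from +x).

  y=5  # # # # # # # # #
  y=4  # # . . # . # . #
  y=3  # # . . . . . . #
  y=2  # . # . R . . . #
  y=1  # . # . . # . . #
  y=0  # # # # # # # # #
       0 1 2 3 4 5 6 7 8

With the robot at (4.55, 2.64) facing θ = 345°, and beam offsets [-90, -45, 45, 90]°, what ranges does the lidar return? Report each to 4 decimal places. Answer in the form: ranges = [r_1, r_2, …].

beam 1: φ=-90°, α=255°
  cosα=-0.2588 sinα=-0.9659 | (4,2) | tMaxX 2.1250 tMaxY 0.6626 | tΔX 3.8637 tΔY 1.0353
    t=0.6626 [y] (4,1)
    t=1.6979 [y] (4,0) — stop
  → r_1 = 1.6979
beam 2: φ=-45°, α=300°
  cosα=0.5000 sinα=-0.8660 | (4,2) | tMaxX 0.9000 tMaxY 0.7390 | tΔX 2.0000 tΔY 1.1547
    t=0.7390 [y] (4,1)
    t=0.9000 [x] (5,1) — stop
  → r_2 = 0.9000
beam 3: φ=45°, α=30°
  cosα=0.8660 sinα=0.5000 | (4,2) | tMaxX 0.5196 tMaxY 0.7200 | tΔX 1.1547 tΔY 2.0000
    t=0.5196 [x] (5,2)
    t=0.7200 [y] (5,3)
    t=1.6743 [x] (6,3)
    t=2.7200 [y] (6,4) — stop
  → r_3 = 2.7200
beam 4: φ=90°, α=75°
  cosα=0.2588 sinα=0.9659 | (4,2) | tMaxX 1.7387 tMaxY 0.3727 | tΔX 3.8637 tΔY 1.0353
    t=0.3727 [y] (4,3)
    t=1.4080 [y] (4,4) — stop
  → r_4 = 1.4080

ranges = [1.6979, 0.9000, 2.7200, 1.4080]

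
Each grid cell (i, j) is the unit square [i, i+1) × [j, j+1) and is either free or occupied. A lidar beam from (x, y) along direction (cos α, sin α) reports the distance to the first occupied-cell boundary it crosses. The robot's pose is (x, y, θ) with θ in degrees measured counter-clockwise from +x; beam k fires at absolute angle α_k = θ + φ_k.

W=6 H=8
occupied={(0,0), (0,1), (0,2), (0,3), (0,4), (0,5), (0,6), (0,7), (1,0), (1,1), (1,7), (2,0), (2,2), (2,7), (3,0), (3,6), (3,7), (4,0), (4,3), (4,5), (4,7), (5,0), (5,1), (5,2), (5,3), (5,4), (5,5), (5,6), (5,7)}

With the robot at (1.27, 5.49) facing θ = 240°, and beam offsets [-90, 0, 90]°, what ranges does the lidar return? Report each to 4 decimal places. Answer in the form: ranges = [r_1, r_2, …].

ranges = [0.3118, 0.5400, 3.1523]

beam 1: φ=-90°, α=150°
  direction (-0.8660, 0.5000); cell (1,5); t to first gridline: x 0.3118, y 1.0200 (then +1.1547 / +2.0000)
    (0,5) via x @ 0.3118  # hit
  → r_1 = 0.3118
beam 2: φ=0°, α=240°
  direction (-0.5000, -0.8660); cell (1,5); t to first gridline: x 0.5400, y 0.5658 (then +2.0000 / +1.1547)
    (0,5) via x @ 0.5400  # hit
  → r_2 = 0.5400
beam 3: φ=90°, α=330°
  direction (0.8660, -0.5000); cell (1,5); t to first gridline: x 0.8429, y 0.9800 (then +1.1547 / +2.0000)
    (2,5) via x @ 0.8429
    (2,4) via y @ 0.9800
    (3,4) via x @ 1.9976
    (3,3) via y @ 2.9800
    (4,3) via x @ 3.1523  # hit
  → r_3 = 3.1523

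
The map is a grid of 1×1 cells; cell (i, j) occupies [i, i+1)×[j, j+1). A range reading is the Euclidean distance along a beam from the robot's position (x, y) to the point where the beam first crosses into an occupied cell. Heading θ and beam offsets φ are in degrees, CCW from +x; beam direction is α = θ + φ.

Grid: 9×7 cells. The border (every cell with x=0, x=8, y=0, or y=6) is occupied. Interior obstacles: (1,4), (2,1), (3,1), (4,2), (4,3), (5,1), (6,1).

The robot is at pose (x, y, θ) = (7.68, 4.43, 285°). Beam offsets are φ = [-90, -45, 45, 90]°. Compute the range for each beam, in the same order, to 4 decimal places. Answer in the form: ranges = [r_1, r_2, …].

ranges = [2.7745, 2.8059, 0.3695, 0.3313]

beam 1: φ=-90°, α=195°
  dir = (cos 195°, sin 195°) = (-0.9659, -0.2588); from cell (7,4)
  next x-line at t=0.7040, next y-line at t=1.6614; Δt_x=1.0353, Δt_y=3.8637
    x: enter (6,4) at t=0.7040
    y: enter (6,3) at t=1.6614
    x: enter (5,3) at t=1.7393
    x: enter (4,3) at t=2.7745 ← occupied
  → r_1 = 2.7745
beam 2: φ=-45°, α=240°
  dir = (cos 240°, sin 240°) = (-0.5000, -0.8660); from cell (7,4)
  next x-line at t=1.3600, next y-line at t=0.4965; Δt_x=2.0000, Δt_y=1.1547
    y: enter (7,3) at t=0.4965
    x: enter (6,3) at t=1.3600
    y: enter (6,2) at t=1.6512
    y: enter (6,1) at t=2.8059 ← occupied
  → r_2 = 2.8059
beam 3: φ=45°, α=330°
  dir = (cos 330°, sin 330°) = (0.8660, -0.5000); from cell (7,4)
  next x-line at t=0.3695, next y-line at t=0.8600; Δt_x=1.1547, Δt_y=2.0000
    x: enter (8,4) at t=0.3695 ← occupied
  → r_3 = 0.3695
beam 4: φ=90°, α=15°
  dir = (cos 15°, sin 15°) = (0.9659, 0.2588); from cell (7,4)
  next x-line at t=0.3313, next y-line at t=2.2023; Δt_x=1.0353, Δt_y=3.8637
    x: enter (8,4) at t=0.3313 ← occupied
  → r_4 = 0.3313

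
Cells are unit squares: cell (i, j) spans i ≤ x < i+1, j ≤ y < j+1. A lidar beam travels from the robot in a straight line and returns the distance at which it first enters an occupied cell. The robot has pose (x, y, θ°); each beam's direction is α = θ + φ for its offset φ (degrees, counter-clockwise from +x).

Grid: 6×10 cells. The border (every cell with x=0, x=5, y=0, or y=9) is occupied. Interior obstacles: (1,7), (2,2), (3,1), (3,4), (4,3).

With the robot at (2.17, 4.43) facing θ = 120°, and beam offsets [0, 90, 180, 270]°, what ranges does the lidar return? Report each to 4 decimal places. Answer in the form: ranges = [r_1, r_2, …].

ranges = [2.3400, 1.3510, 1.6512, 0.9584]

beam 1: φ=0°, α=120°
  d=(-0.5000,0.8660)  start (2,4)  tX=0.3400 tY=0.6582  stride 1/|dx|=2.0000 1/|dy|=1.1547
    cross x-line → (1,4), t=0.3400
    cross y-line → (1,5), t=0.6582
    cross y-line → (1,6), t=1.8129
    cross x-line → (0,6), t=2.3400 (wall)
  → r_1 = 2.3400
beam 2: φ=90°, α=210°
  d=(-0.8660,-0.5000)  start (2,4)  tX=0.1963 tY=0.8600  stride 1/|dx|=1.1547 1/|dy|=2.0000
    cross x-line → (1,4), t=0.1963
    cross y-line → (1,3), t=0.8600
    cross x-line → (0,3), t=1.3510 (wall)
  → r_2 = 1.3510
beam 3: φ=180°, α=300°
  d=(0.5000,-0.8660)  start (2,4)  tX=1.6600 tY=0.4965  stride 1/|dx|=2.0000 1/|dy|=1.1547
    cross y-line → (2,3), t=0.4965
    cross y-line → (2,2), t=1.6512 (wall)
  → r_3 = 1.6512
beam 4: φ=270°, α=30°
  d=(0.8660,0.5000)  start (2,4)  tX=0.9584 tY=1.1400  stride 1/|dx|=1.1547 1/|dy|=2.0000
    cross x-line → (3,4), t=0.9584 (wall)
  → r_4 = 0.9584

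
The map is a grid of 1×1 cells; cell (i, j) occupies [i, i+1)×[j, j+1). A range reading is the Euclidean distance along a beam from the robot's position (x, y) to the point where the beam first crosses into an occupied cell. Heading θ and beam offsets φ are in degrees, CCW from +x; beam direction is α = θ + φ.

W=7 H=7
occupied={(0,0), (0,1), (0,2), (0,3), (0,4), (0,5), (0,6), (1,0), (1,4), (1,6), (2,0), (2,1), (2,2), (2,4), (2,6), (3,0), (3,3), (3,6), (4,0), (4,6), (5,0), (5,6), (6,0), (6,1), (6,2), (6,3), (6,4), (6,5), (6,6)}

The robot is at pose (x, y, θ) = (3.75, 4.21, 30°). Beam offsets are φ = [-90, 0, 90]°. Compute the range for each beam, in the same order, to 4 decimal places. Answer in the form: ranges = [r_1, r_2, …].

beam 1: φ=-90°, α=300°
  d=(0.5000,-0.8660)  start (3,4)  tX=0.5000 tY=0.2425  stride 1/|dx|=2.0000 1/|dy|=1.1547
    cross y-line → (3,3), t=0.2425 (wall)
  → r_1 = 0.2425
beam 2: φ=0°, α=30°
  d=(0.8660,0.5000)  start (3,4)  tX=0.2887 tY=1.5800  stride 1/|dx|=1.1547 1/|dy|=2.0000
    cross x-line → (4,4), t=0.2887
    cross x-line → (5,4), t=1.4434
    cross y-line → (5,5), t=1.5800
    cross x-line → (6,5), t=2.5981 (wall)
  → r_2 = 2.5981
beam 3: φ=90°, α=120°
  d=(-0.5000,0.8660)  start (3,4)  tX=1.5000 tY=0.9122  stride 1/|dx|=2.0000 1/|dy|=1.1547
    cross y-line → (3,5), t=0.9122
    cross x-line → (2,5), t=1.5000
    cross y-line → (2,6), t=2.0669 (wall)
  → r_3 = 2.0669

ranges = [0.2425, 2.5981, 2.0669]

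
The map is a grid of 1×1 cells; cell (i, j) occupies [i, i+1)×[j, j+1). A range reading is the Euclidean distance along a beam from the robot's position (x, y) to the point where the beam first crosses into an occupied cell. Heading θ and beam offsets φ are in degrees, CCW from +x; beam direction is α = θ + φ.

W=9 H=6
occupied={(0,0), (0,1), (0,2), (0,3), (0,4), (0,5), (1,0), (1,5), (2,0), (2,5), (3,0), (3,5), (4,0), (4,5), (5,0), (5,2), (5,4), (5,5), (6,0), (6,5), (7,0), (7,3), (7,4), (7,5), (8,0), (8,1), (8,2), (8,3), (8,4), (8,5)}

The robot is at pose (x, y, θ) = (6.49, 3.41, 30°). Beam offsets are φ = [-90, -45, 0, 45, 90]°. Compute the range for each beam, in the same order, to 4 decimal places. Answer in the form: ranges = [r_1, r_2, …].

beam 1: φ=-90°, α=300°
  d=(0.5000,-0.8660)  start (6,3)  tX=1.0200 tY=0.4734  stride 1/|dx|=2.0000 1/|dy|=1.1547
    cross y-line → (6,2), t=0.4734
    cross x-line → (7,2), t=1.0200
    cross y-line → (7,1), t=1.6281
    cross y-line → (7,0), t=2.7828 (wall)
  → r_1 = 2.7828
beam 2: φ=-45°, α=345°
  d=(0.9659,-0.2588)  start (6,3)  tX=0.5280 tY=1.5841  stride 1/|dx|=1.0353 1/|dy|=3.8637
    cross x-line → (7,3), t=0.5280 (wall)
  → r_2 = 0.5280
beam 3: φ=0°, α=30°
  d=(0.8660,0.5000)  start (6,3)  tX=0.5889 tY=1.1800  stride 1/|dx|=1.1547 1/|dy|=2.0000
    cross x-line → (7,3), t=0.5889 (wall)
  → r_3 = 0.5889
beam 4: φ=45°, α=75°
  d=(0.2588,0.9659)  start (6,3)  tX=1.9705 tY=0.6108  stride 1/|dx|=3.8637 1/|dy|=1.0353
    cross y-line → (6,4), t=0.6108
    cross y-line → (6,5), t=1.6461 (wall)
  → r_4 = 1.6461
beam 5: φ=90°, α=120°
  d=(-0.5000,0.8660)  start (6,3)  tX=0.9800 tY=0.6813  stride 1/|dx|=2.0000 1/|dy|=1.1547
    cross y-line → (6,4), t=0.6813
    cross x-line → (5,4), t=0.9800 (wall)
  → r_5 = 0.9800

ranges = [2.7828, 0.5280, 0.5889, 1.6461, 0.9800]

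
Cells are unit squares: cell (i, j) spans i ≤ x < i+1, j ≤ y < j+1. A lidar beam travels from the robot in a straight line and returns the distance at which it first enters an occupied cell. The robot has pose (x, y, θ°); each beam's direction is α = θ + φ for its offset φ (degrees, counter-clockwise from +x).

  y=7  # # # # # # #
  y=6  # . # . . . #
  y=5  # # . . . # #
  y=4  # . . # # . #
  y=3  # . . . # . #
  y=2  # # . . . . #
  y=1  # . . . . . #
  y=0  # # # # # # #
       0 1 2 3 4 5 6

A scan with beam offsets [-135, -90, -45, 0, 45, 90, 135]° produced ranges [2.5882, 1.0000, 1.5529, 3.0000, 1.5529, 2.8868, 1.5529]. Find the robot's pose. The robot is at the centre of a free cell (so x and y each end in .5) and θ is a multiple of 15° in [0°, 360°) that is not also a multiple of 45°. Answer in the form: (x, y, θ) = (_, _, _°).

Enumerate (i+0.5, j+0.5, θ) over the 23 free cells and 16 admissible headings. For each, cast all 7 beams and compare to the given ranges.
  (4.5, 5.5, 240°): beam 1 = 1.5529 ≠ 2.5882 ✗
  (4.5, 1.5, 330°): beam 1 = 1.9319 ≠ 2.5882 ✗
  (3.5, 1.5, 30°): beam 1 = 0.5176 ≠ 2.5882 ✗
  (5.5, 4.5, 120°): beam 1 = 0.5176 ≠ 2.5882 ✗
  (5.5, 1.5, 285°): beam 1 = 5.1962 ≠ 2.5882 ✗
  …
  (3.5, 2.5, 120°): r_1=2.5882, r_2=1.0000, r_3=1.5529, r_4=3.0000, r_5=1.5529, r_6=2.8868, r_7=1.5529 — all match ✓
No second candidate reproduces the full scan.

(x, y, θ) = (3.5, 2.5, 120°)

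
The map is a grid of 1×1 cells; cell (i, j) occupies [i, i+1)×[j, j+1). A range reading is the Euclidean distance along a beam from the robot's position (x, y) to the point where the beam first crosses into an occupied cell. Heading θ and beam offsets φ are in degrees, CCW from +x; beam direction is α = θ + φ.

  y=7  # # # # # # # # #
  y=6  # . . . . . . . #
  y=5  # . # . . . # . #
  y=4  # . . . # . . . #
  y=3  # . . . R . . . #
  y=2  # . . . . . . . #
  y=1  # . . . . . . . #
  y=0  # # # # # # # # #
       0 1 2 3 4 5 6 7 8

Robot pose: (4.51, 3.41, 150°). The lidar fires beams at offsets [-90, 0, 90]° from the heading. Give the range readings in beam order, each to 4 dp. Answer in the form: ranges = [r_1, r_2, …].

beam 1: φ=-90°, α=60°
  direction (0.5000, 0.8660); cell (4,3); t to first gridline: x 0.9800, y 0.6813 (then +2.0000 / +1.1547)
    (4,4) via y @ 0.6813  # hit
  → r_1 = 0.6813
beam 2: φ=0°, α=150°
  direction (-0.8660, 0.5000); cell (4,3); t to first gridline: x 0.5889, y 1.1800 (then +1.1547 / +2.0000)
    (3,3) via x @ 0.5889
    (3,4) via y @ 1.1800
    (2,4) via x @ 1.7436
    (1,4) via x @ 2.8983
    (1,5) via y @ 3.1800
    (0,5) via x @ 4.0530  # hit
  → r_2 = 4.0530
beam 3: φ=90°, α=240°
  direction (-0.5000, -0.8660); cell (4,3); t to first gridline: x 1.0200, y 0.4734 (then +2.0000 / +1.1547)
    (4,2) via y @ 0.4734
    (3,2) via x @ 1.0200
    (3,1) via y @ 1.6281
    (3,0) via y @ 2.7828  # hit
  → r_3 = 2.7828

ranges = [0.6813, 4.0530, 2.7828]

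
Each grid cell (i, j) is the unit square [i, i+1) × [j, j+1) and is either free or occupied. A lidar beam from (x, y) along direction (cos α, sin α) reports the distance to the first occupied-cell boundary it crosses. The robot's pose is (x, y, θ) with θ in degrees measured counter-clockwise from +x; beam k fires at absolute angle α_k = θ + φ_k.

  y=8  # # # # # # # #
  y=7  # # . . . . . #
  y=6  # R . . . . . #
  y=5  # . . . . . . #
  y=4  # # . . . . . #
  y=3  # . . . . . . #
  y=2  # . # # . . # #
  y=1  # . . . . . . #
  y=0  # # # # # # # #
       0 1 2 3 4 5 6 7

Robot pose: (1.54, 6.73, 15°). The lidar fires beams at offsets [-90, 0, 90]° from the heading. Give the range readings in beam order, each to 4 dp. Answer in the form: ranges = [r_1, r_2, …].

beam 1: φ=-90°, α=285°
  d=(0.2588,-0.9659)  start (1,6)  tX=1.7773 tY=0.7558  stride 1/|dx|=3.8637 1/|dy|=1.0353
    cross y-line → (1,5), t=0.7558
    cross x-line → (2,5), t=1.7773
    cross y-line → (2,4), t=1.7910
    cross y-line → (2,3), t=2.8263
    cross y-line → (2,2), t=3.8616 (wall)
  → r_1 = 3.8616
beam 2: φ=0°, α=15°
  d=(0.9659,0.2588)  start (1,6)  tX=0.4762 tY=1.0432  stride 1/|dx|=1.0353 1/|dy|=3.8637
    cross x-line → (2,6), t=0.4762
    cross y-line → (2,7), t=1.0432
    cross x-line → (3,7), t=1.5115
    cross x-line → (4,7), t=2.5468
    cross x-line → (5,7), t=3.5821
    cross x-line → (6,7), t=4.6173
    cross y-line → (6,8), t=4.9069 (wall)
  → r_2 = 4.9069
beam 3: φ=90°, α=105°
  d=(-0.2588,0.9659)  start (1,6)  tX=2.0864 tY=0.2795  stride 1/|dx|=3.8637 1/|dy|=1.0353
    cross y-line → (1,7), t=0.2795 (wall)
  → r_3 = 0.2795

ranges = [3.8616, 4.9069, 0.2795]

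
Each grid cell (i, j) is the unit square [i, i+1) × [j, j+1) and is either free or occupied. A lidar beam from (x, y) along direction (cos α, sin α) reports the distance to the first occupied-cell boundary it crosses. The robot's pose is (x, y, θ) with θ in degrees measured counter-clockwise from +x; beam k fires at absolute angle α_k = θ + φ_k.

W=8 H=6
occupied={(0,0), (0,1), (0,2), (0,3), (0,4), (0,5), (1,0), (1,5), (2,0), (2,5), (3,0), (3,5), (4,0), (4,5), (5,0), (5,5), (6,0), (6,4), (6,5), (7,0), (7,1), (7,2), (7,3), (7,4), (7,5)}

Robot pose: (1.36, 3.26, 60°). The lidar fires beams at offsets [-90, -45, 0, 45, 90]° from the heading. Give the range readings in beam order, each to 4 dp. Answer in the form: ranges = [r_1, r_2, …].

beam 1: φ=-90°, α=330°
  direction (0.8660, -0.5000); cell (1,3); t to first gridline: x 0.7390, y 0.5200 (then +1.1547 / +2.0000)
    (1,2) via y @ 0.5200
    (2,2) via x @ 0.7390
    (3,2) via x @ 1.8937
    (3,1) via y @ 2.5200
    (4,1) via x @ 3.0484
    (5,1) via x @ 4.2031
    (5,0) via y @ 4.5200  # hit
  → r_1 = 4.5200
beam 2: φ=-45°, α=15°
  direction (0.9659, 0.2588); cell (1,3); t to first gridline: x 0.6626, y 2.8591 (then +1.0353 / +3.8637)
    (2,3) via x @ 0.6626
    (3,3) via x @ 1.6979
    (4,3) via x @ 2.7331
    (4,4) via y @ 2.8591
    (5,4) via x @ 3.7684
    (6,4) via x @ 4.8037  # hit
  → r_2 = 4.8037
beam 3: φ=0°, α=60°
  direction (0.5000, 0.8660); cell (1,3); t to first gridline: x 1.2800, y 0.8545 (then +2.0000 / +1.1547)
    (1,4) via y @ 0.8545
    (2,4) via x @ 1.2800
    (2,5) via y @ 2.0092  # hit
  → r_3 = 2.0092
beam 4: φ=45°, α=105°
  direction (-0.2588, 0.9659); cell (1,3); t to first gridline: x 1.3909, y 0.7661 (then +3.8637 / +1.0353)
    (1,4) via y @ 0.7661
    (0,4) via x @ 1.3909  # hit
  → r_4 = 1.3909
beam 5: φ=90°, α=150°
  direction (-0.8660, 0.5000); cell (1,3); t to first gridline: x 0.4157, y 1.4800 (then +1.1547 / +2.0000)
    (0,3) via x @ 0.4157  # hit
  → r_5 = 0.4157

ranges = [4.5200, 4.8037, 2.0092, 1.3909, 0.4157]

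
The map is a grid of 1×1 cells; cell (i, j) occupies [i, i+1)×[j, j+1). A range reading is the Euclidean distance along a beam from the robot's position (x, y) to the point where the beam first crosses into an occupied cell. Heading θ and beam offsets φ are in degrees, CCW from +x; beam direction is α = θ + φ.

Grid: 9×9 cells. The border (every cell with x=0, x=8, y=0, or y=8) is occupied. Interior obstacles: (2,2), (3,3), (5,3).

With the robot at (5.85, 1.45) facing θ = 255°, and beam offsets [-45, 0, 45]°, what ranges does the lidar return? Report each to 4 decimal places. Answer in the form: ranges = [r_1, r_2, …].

beam 1: φ=-45°, α=210°
  d=(-0.8660,-0.5000)  start (5,1)  tX=0.9815 tY=0.9000  stride 1/|dx|=1.1547 1/|dy|=2.0000
    cross y-line → (5,0), t=0.9000 (wall)
  → r_1 = 0.9000
beam 2: φ=0°, α=255°
  d=(-0.2588,-0.9659)  start (5,1)  tX=3.2841 tY=0.4659  stride 1/|dx|=3.8637 1/|dy|=1.0353
    cross y-line → (5,0), t=0.4659 (wall)
  → r_2 = 0.4659
beam 3: φ=45°, α=300°
  d=(0.5000,-0.8660)  start (5,1)  tX=0.3000 tY=0.5196  stride 1/|dx|=2.0000 1/|dy|=1.1547
    cross x-line → (6,1), t=0.3000
    cross y-line → (6,0), t=0.5196 (wall)
  → r_3 = 0.5196

ranges = [0.9000, 0.4659, 0.5196]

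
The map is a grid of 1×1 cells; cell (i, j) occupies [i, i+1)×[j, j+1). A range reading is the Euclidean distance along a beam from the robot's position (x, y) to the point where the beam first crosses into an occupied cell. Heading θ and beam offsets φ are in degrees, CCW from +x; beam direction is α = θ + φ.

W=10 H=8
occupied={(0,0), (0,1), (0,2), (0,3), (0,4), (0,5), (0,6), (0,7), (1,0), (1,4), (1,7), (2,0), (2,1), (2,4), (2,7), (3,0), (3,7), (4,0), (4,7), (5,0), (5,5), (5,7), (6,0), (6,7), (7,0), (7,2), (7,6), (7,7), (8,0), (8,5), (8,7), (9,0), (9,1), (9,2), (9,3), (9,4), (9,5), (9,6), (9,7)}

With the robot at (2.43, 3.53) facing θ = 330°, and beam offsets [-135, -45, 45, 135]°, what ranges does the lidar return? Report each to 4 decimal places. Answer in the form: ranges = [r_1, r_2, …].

ranges = [1.4804, 1.5840, 5.7665, 0.4866]

beam 1: φ=-135°, α=195°
  d=(-0.9659,-0.2588)  start (2,3)  tX=0.4452 tY=2.0478  stride 1/|dx|=1.0353 1/|dy|=3.8637
    cross x-line → (1,3), t=0.4452
    cross x-line → (0,3), t=1.4804 (wall)
  → r_1 = 1.4804
beam 2: φ=-45°, α=285°
  d=(0.2588,-0.9659)  start (2,3)  tX=2.2023 tY=0.5487  stride 1/|dx|=3.8637 1/|dy|=1.0353
    cross y-line → (2,2), t=0.5487
    cross y-line → (2,1), t=1.5840 (wall)
  → r_2 = 1.5840
beam 3: φ=45°, α=15°
  d=(0.9659,0.2588)  start (2,3)  tX=0.5901 tY=1.8159  stride 1/|dx|=1.0353 1/|dy|=3.8637
    cross x-line → (3,3), t=0.5901
    cross x-line → (4,3), t=1.6254
    cross y-line → (4,4), t=1.8159
    cross x-line → (5,4), t=2.6607
    cross x-line → (6,4), t=3.6959
    cross x-line → (7,4), t=4.7312
    cross y-line → (7,5), t=5.6796
    cross x-line → (8,5), t=5.7665 (wall)
  → r_3 = 5.7665
beam 4: φ=135°, α=105°
  d=(-0.2588,0.9659)  start (2,3)  tX=1.6614 tY=0.4866  stride 1/|dx|=3.8637 1/|dy|=1.0353
    cross y-line → (2,4), t=0.4866 (wall)
  → r_4 = 0.4866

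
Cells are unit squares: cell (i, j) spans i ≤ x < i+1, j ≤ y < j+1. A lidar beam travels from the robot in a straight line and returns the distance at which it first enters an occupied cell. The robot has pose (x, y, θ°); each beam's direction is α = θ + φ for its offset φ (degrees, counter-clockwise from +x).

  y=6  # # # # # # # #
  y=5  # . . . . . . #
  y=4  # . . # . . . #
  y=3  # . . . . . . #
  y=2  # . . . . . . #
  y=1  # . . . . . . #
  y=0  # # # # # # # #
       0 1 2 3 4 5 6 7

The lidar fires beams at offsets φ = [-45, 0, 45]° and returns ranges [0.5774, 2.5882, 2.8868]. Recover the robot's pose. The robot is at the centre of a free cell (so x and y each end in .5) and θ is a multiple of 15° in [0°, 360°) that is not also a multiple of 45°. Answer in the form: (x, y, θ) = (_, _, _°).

Candidates: 29 free-cell centres × 16 headings = 464 poses. Raycast each; keep the one whose scan matches to 4 dp.
  (1.5, 4.5, 75°): beam 1 = 3.0000 ≠ 0.5774 ✗
  (1.5, 2.5, 345°): beam 1 = 1.7321 ≠ 0.5774 ✗
  (4.5, 2.5, 120°): beam 1 = 3.6235 ≠ 0.5774 ✗
  (6.5, 1.5, 15°): beam 2 = 0.5176 ≠ 2.5882 ✗
  …
  (3.5, 3.5, 165°): r_1=0.5774, r_2=2.5882, r_3=2.8868 — all match ✓
No second candidate reproduces the full scan.

(x, y, θ) = (3.5, 3.5, 165°)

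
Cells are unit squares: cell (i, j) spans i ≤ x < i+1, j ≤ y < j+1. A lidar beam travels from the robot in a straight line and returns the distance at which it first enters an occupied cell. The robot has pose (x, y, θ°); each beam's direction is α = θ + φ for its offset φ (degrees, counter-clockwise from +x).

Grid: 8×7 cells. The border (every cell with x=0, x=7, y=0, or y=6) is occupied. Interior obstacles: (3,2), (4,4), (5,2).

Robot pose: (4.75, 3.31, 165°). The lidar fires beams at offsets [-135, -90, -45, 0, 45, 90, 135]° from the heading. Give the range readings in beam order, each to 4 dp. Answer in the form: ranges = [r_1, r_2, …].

beam 1: φ=-135°, α=30°
  dir = (cos 30°, sin 30°) = (0.8660, 0.5000); from cell (4,3)
  next x-line at t=0.2887, next y-line at t=1.3800; Δt_x=1.1547, Δt_y=2.0000
    x: enter (5,3) at t=0.2887
    y: enter (5,4) at t=1.3800
    x: enter (6,4) at t=1.4434
    x: enter (7,4) at t=2.5981 ← occupied
  → r_1 = 2.5981
beam 2: φ=-90°, α=75°
  dir = (cos 75°, sin 75°) = (0.2588, 0.9659); from cell (4,3)
  next x-line at t=0.9659, next y-line at t=0.7143; Δt_x=3.8637, Δt_y=1.0353
    y: enter (4,4) at t=0.7143 ← occupied
  → r_2 = 0.7143
beam 3: φ=-45°, α=120°
  dir = (cos 120°, sin 120°) = (-0.5000, 0.8660); from cell (4,3)
  next x-line at t=1.5000, next y-line at t=0.7967; Δt_x=2.0000, Δt_y=1.1547
    y: enter (4,4) at t=0.7967 ← occupied
  → r_3 = 0.7967
beam 4: φ=0°, α=165°
  dir = (cos 165°, sin 165°) = (-0.9659, 0.2588); from cell (4,3)
  next x-line at t=0.7765, next y-line at t=2.6660; Δt_x=1.0353, Δt_y=3.8637
    x: enter (3,3) at t=0.7765
    x: enter (2,3) at t=1.8117
    y: enter (2,4) at t=2.6660
    x: enter (1,4) at t=2.8470
    x: enter (0,4) at t=3.8823 ← occupied
  → r_4 = 3.8823
beam 5: φ=45°, α=210°
  dir = (cos 210°, sin 210°) = (-0.8660, -0.5000); from cell (4,3)
  next x-line at t=0.8660, next y-line at t=0.6200; Δt_x=1.1547, Δt_y=2.0000
    y: enter (4,2) at t=0.6200
    x: enter (3,2) at t=0.8660 ← occupied
  → r_5 = 0.8660
beam 6: φ=90°, α=255°
  dir = (cos 255°, sin 255°) = (-0.2588, -0.9659); from cell (4,3)
  next x-line at t=2.8978, next y-line at t=0.3209; Δt_x=3.8637, Δt_y=1.0353
    y: enter (4,2) at t=0.3209
    y: enter (4,1) at t=1.3562
    y: enter (4,0) at t=2.3915 ← occupied
  → r_6 = 2.3915
beam 7: φ=135°, α=300°
  dir = (cos 300°, sin 300°) = (0.5000, -0.8660); from cell (4,3)
  next x-line at t=0.5000, next y-line at t=0.3580; Δt_x=2.0000, Δt_y=1.1547
    y: enter (4,2) at t=0.3580
    x: enter (5,2) at t=0.5000 ← occupied
  → r_7 = 0.5000

ranges = [2.5981, 0.7143, 0.7967, 3.8823, 0.8660, 2.3915, 0.5000]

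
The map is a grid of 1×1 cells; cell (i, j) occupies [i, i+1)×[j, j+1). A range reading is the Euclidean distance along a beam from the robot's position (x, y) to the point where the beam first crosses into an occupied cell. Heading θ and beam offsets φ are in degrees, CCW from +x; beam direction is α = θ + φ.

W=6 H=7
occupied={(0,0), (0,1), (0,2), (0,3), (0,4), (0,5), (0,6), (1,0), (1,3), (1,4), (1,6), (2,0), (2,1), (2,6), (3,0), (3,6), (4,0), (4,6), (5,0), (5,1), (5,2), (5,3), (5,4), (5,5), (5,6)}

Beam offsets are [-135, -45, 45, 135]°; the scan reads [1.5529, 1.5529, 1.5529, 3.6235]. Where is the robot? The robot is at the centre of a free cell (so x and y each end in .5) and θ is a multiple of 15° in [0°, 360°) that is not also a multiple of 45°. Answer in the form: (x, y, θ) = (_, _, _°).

(x, y, θ) = (3.5, 4.5, 150°)

Enumerate (i+0.5, j+0.5, θ) over the 17 free cells and 16 admissible headings. For each, cast all 4 beams and compare to the given ranges.
  (1.5, 1.5, 120°): beam 1 = 0.5176 ≠ 1.5529 ✗
  (4.5, 2.5, 300°): beam 1 = 2.5882 ≠ 1.5529 ✗
  (1.5, 5.5, 345°): beam 1 = 0.5774 ≠ 1.5529 ✗
  …
  (3.5, 4.5, 150°): r_1=1.5529, r_2=1.5529, r_3=1.5529, r_4=3.6235 — all match ✓
Unique over the lattice → pose = (3.5, 4.5, 150°).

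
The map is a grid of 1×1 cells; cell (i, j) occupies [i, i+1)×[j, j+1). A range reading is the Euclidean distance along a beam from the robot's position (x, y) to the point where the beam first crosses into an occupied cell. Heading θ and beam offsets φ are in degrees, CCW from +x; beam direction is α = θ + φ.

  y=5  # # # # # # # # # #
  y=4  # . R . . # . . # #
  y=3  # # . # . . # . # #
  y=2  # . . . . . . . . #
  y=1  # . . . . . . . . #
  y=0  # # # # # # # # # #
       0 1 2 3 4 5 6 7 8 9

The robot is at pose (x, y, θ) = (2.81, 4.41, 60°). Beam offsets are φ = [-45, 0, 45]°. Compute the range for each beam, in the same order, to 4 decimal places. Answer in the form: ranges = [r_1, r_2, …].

ranges = [2.2673, 0.6813, 0.6108]

beam 1: φ=-45°, α=15°
  direction (0.9659, 0.2588); cell (2,4); t to first gridline: x 0.1967, y 2.2796 (then +1.0353 / +3.8637)
    (3,4) via x @ 0.1967
    (4,4) via x @ 1.2320
    (5,4) via x @ 2.2673  # hit
  → r_1 = 2.2673
beam 2: φ=0°, α=60°
  direction (0.5000, 0.8660); cell (2,4); t to first gridline: x 0.3800, y 0.6813 (then +2.0000 / +1.1547)
    (3,4) via x @ 0.3800
    (3,5) via y @ 0.6813  # hit
  → r_2 = 0.6813
beam 3: φ=45°, α=105°
  direction (-0.2588, 0.9659); cell (2,4); t to first gridline: x 3.1296, y 0.6108 (then +3.8637 / +1.0353)
    (2,5) via y @ 0.6108  # hit
  → r_3 = 0.6108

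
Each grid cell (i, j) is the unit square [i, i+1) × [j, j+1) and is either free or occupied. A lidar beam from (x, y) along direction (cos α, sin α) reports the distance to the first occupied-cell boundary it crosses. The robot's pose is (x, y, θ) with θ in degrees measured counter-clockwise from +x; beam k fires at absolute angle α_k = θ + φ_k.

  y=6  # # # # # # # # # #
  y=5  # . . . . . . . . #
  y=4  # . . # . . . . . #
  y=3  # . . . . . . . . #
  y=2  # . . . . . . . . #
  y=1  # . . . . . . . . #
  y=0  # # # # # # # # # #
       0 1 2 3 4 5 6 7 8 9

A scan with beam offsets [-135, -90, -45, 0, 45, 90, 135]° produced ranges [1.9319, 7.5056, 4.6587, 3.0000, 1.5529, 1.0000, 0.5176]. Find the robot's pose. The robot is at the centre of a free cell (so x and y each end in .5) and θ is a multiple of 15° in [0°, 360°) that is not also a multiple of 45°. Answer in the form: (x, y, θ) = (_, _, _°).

Enumerate (i+0.5, j+0.5, θ) over the 39 free cells and 16 admissible headings. For each, cast all 7 beams and compare to the given ranges.
  (5.5, 3.5, 30°): beam 1 = 2.5882 ≠ 1.9319 ✗
  (1.5, 4.5, 120°): beam 1 = 1.5529 ≠ 1.9319 ✗
  (5.5, 5.5, 75°): beam 1 = 5.1962 ≠ 1.9319 ✗
  (1.5, 5.5, 15°): beam 1 = 1.0000 ≠ 1.9319 ✗
  …
  (7.5, 5.5, 300°): r_1=1.9319, r_2=7.5056, r_3=4.6587, r_4=3.0000, r_5=1.5529, r_6=1.0000, r_7=0.5176 — all match ✓
Only this pose fits every beam.

(x, y, θ) = (7.5, 5.5, 300°)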